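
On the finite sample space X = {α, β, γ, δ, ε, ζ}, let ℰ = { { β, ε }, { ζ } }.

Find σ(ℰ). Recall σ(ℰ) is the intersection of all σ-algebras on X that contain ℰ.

Begin from { {  }, { ζ }, { β, ε }, X } (that is, ℰ plus ∅ and X).
Iteration 1: 3 new —
  { β, ε, ζ }  = { β, ε } ∪ { ζ }
  { α, γ, δ, ζ }  = X∖{ β, ε }
  { α, β, γ, δ, ε }  = X∖{ ζ }
  [7 total]
Iteration 2: 1 new —
  { α, γ, δ }  = X∖{ β, ε, ζ }
  [8 total]
Iteration 3: already closed under ᶜ and ∪.

|σ(ℰ)| = 8.  σ(ℰ) = { {  }, { ζ }, { β, ε }, { α, γ, δ }, { β, ε, ζ }, { α, γ, δ, ζ }, { α, β, γ, δ, ε }, X }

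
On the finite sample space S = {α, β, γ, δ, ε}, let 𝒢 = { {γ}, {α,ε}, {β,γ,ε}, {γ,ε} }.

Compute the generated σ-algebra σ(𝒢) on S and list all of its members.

Begin from { ∅, {γ}, {α,ε}, {γ,ε}, {β,γ,ε}, S } (that is, 𝒢 plus ∅ and S).
Round 1 (6 new):
  {α,δ}  = S∖{β,γ,ε}
  {α,β,δ}  = S∖{γ,ε}
  {α,γ,ε}  = {γ} ∪ {α,ε}
  {β,γ,δ}  = S∖{α,ε}
  {α,β,γ,ε}  = {β,γ,ε} ∪ {α,ε}
  {α,β,δ,ε}  = S∖{γ}
  — 12 sets.
Round 2. New:
  {δ}  = S∖{α,β,γ,ε}
  {β,δ}  = S∖{α,γ,ε}
  {α,γ,δ}  = {γ} ∪ {α,δ}
  {α,δ,ε}  = {α,δ} ∪ {α,ε}
  {α,β,γ,δ}  = {β,γ,δ} ∪ {α,β,δ}
  {α,γ,δ,ε}  = {α,γ,ε} ∪ {α,δ}
  {β,γ,δ,ε}  = {β,γ,δ} ∪ {β,γ,ε}
  — 19 sets.
Round 3: +7 →
  {α}  = S∖{β,γ,δ,ε}
  {β}  = S∖{α,γ,δ,ε}
  {ε}  = S∖{α,β,γ,δ}
  {β,γ}  = S∖{α,δ,ε}
  {β,ε}  = S∖{α,γ,δ}
  {γ,δ}  = {γ} ∪ {δ}
  {γ,δ,ε}  = {γ,ε} ∪ {δ}
  — 26 sets.
Round 4: +6 →
  {α,β}  = S∖{γ,δ,ε}
  {α,γ}  = {γ} ∪ {α}
  {δ,ε}  = {ε} ∪ {δ}
  {α,β,γ}  = {β,γ} ∪ {α}
  {α,β,ε}  = S∖{γ,δ}
  {β,δ,ε}  = {β,ε} ∪ {δ}
  — 32 sets.
Round 5 adds nothing — fixpoint reached.

σ(𝒢) = { ∅, {α}, {β}, {γ}, {δ}, {ε}, {α,β}, {α,γ}, {α,δ}, {α,ε}, {β,γ}, {β,δ}, {β,ε}, {γ,δ}, {γ,ε}, {δ,ε}, {α,β,γ}, {α,β,δ}, {α,β,ε}, {α,γ,δ}, {α,γ,ε}, {α,δ,ε}, {β,γ,δ}, {β,γ,ε}, {β,δ,ε}, {γ,δ,ε}, {α,β,γ,δ}, {α,β,γ,ε}, {α,β,δ,ε}, {α,γ,δ,ε}, {β,γ,δ,ε}, S }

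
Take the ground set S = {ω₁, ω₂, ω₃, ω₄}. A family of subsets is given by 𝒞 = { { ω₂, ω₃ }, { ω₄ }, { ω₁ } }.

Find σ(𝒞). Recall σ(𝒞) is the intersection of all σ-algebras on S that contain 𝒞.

σ(𝒞) (8 sets): { {  }, { ω₁ }, { ω₄ }, { ω₁, ω₄ }, { ω₂, ω₃ }, { ω₁, ω₂, ω₃ }, { ω₂, ω₃, ω₄ }, S }

Trace:
Take S₀ = 𝒞 ∪ {∅, S} = { {  }, { ω₁ }, { ω₄ }, { ω₂, ω₃ }, S }.
Iteration 1. New:
  { ω₁, ω₄ }  = S∖{ ω₂, ω₃ }
  { ω₁, ω₂, ω₃ }  = S∖{ ω₄ }
  { ω₂, ω₃, ω₄ }  = S∖{ ω₁ }
After Iteration 2 the family is unchanged; done.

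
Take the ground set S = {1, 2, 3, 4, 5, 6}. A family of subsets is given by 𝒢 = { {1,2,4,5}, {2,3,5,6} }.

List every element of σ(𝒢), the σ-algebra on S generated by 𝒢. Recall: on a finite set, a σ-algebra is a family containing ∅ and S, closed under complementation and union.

σ(𝒢) = { {}, {1,4}, {2,5}, {3,6}, {1,2,4,5}, {1,3,4,6}, {2,3,5,6}, S }

Check:
Take S₀ = 𝒢 ∪ {∅, S} = { {}, {1,2,4,5}, {2,3,5,6}, S }.
Step 1 (2 new):
  {1,4}  = ᶜ of {2,3,5,6}
  {3,6}  = ᶜ of {1,2,4,5}
  [6 total]
Step 2 (1 new):
  {1,3,4,6}  = {1,4} ∪ {3,6}
  [7 total]
Step 3 adds 1:
  {2,5}  = ᶜ of {1,3,4,6}
  [8 total]
After Step 4 the family is unchanged; done.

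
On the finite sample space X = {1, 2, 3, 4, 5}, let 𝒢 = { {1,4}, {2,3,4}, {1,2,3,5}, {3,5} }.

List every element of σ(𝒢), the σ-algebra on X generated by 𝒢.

|σ(𝒢)| = 32.  σ(𝒢) = { {}, {1}, {2}, {3}, {4}, {5}, {1,2}, {1,3}, {1,4}, {1,5}, {2,3}, {2,4}, {2,5}, {3,4}, {3,5}, {4,5}, {1,2,3}, {1,2,4}, {1,2,5}, {1,3,4}, {1,3,5}, {1,4,5}, {2,3,4}, {2,3,5}, {2,4,5}, {3,4,5}, {1,2,3,4}, {1,2,3,5}, {1,2,4,5}, {1,3,4,5}, {2,3,4,5}, X }

Trace:
Seed the family with 𝒢 together with ∅ and X: { {}, {1,4}, {3,5}, {2,3,4}, {1,2,3,5}, X }.
Step 1: +7 →
  {4}  = X∖{1,2,3,5}
  {1,5}  = X∖{2,3,4}
  {1,2,4}  = X∖{3,5}
  {2,3,5}  = X∖{1,4}
  {1,2,3,4}  = {2,3,4} ∪ {1,4}
  {1,3,4,5}  = {1,4} ∪ {3,5}
  {2,3,4,5}  = {2,3,4} ∪ {3,5}
  [13 total]
Step 2 adds 7:
  {1}  = X∖{2,3,4,5}
  {2}  = X∖{1,3,4,5}
  {5}  = X∖{1,2,3,4}
  {1,3,5}  = {1,5} ∪ {3,5}
  {1,4,5}  = {1,4} ∪ {1,5}
  {3,4,5}  = {4} ∪ {3,5}
  {1,2,4,5}  = {1,2,4} ∪ {1,5}
  [20 total]
Step 3 (7 new):
  {3}  = X∖{1,2,4,5}
  {1,2}  = X∖{3,4,5}
  {2,3}  = X∖{1,4,5}
  {2,4}  = X∖{1,3,5}
  {2,5}  = {2} ∪ {5}
  {4,5}  = {5} ∪ {4}
  {1,2,5}  = {2} ∪ {1,5}
  [27 total]
Step 4: +5 →
  {1,3}  = {3} ∪ {1}
  {3,4}  = X∖{1,2,5}
  {1,2,3}  = X∖{4,5}
  {1,3,4}  = X∖{2,5}
  {2,4,5}  = {2,5} ∪ {4,5}
  [32 total]
After Step 5 the family is unchanged; done.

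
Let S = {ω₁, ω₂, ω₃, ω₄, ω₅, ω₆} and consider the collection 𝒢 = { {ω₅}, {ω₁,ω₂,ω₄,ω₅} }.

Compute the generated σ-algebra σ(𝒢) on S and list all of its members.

|σ(𝒢)| = 8.  σ(𝒢) = { {}, {ω₅}, {ω₃,ω₆}, {ω₁,ω₂,ω₄}, {ω₃,ω₅,ω₆}, {ω₁,ω₂,ω₄,ω₅}, {ω₁,ω₂,ω₃,ω₄,ω₆}, S }

Trace:
Initial family (4 sets): { {}, {ω₅}, {ω₁,ω₂,ω₄,ω₅}, S }.
Round 1: 2 new —
  {ω₃,ω₆}  = ᶜ of {ω₁,ω₂,ω₄,ω₅}
  {ω₁,ω₂,ω₃,ω₄,ω₆}  = ᶜ of {ω₅}
  |family| = 6
Round 2: +1 →
  {ω₃,ω₅,ω₆}  = {ω₃,ω₆} ∪ {ω₅}
  |family| = 7
Round 3. New:
  {ω₁,ω₂,ω₄}  = ᶜ of {ω₃,ω₅,ω₆}
  |family| = 8
After Round 4 the family is unchanged; done.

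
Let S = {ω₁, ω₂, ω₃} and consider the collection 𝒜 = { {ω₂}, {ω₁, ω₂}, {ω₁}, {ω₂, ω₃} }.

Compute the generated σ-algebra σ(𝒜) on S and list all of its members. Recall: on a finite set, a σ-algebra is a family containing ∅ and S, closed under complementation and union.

Answer: σ(𝒜) = { {}, {ω₁}, {ω₂}, {ω₃}, {ω₁, ω₂}, {ω₁, ω₃}, {ω₂, ω₃}, S }

Check:
Start: 𝒜 ∪ {∅, S} = { {}, {ω₁}, {ω₂}, {ω₁, ω₂}, {ω₂, ω₃}, S }.
Pass 1: 2 new —
  {ω₃}  = complement {ω₁, ω₂}
  {ω₁, ω₃}  = complement {ω₂}
  (now 8)
Pass 2: already closed under ᶜ and ∪.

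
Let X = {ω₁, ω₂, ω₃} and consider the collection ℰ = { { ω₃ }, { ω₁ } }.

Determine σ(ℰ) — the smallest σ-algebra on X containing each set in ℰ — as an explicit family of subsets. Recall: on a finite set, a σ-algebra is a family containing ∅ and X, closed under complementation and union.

Begin from { ∅, { ω₁ }, { ω₃ }, X } (that is, ℰ plus ∅ and X).
Iteration 1 adds 3:
  { ω₁, ω₂ }  = ᶜ of { ω₃ }
  { ω₁, ω₃ }  = { ω₃ } ∪ { ω₁ }
  { ω₂, ω₃ }  = ᶜ of { ω₁ }
Iteration 2 (1 new):
  { ω₂ }  = ᶜ of { ω₁, ω₃ }
Iteration 3: no new sets; the family is a σ-algebra.

Hence σ(ℰ) has 8 members: { ∅, { ω₁ }, { ω₂ }, { ω₃ }, { ω₁, ω₂ }, { ω₁, ω₃ }, { ω₂, ω₃ }, X }.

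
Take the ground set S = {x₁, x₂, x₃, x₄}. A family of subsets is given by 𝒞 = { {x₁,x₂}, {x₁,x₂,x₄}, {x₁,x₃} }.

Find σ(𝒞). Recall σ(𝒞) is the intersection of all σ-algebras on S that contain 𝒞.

|σ(𝒞)| = 16.  σ(𝒞) = { ∅, {x₁}, {x₂}, {x₃}, {x₄}, {x₁,x₂}, {x₁,x₃}, {x₁,x₄}, {x₂,x₃}, {x₂,x₄}, {x₃,x₄}, {x₁,x₂,x₃}, {x₁,x₂,x₄}, {x₁,x₃,x₄}, {x₂,x₃,x₄}, S }

Working:
Take S₀ = 𝒞 ∪ {∅, S} = { ∅, {x₁,x₂}, {x₁,x₃}, {x₁,x₂,x₄}, S }.
Pass 1: 4 new —
  {x₃}  = complement {x₁,x₂,x₄}
  {x₂,x₄}  = complement {x₁,x₃}
  {x₃,x₄}  = complement {x₁,x₂}
  {x₁,x₂,x₃}  = {x₁,x₂} ∪ {x₁,x₃}
  (now 9)
Pass 2: 3 new —
  {x₄}  = complement {x₁,x₂,x₃}
  {x₁,x₃,x₄}  = {x₃,x₄} ∪ {x₁,x₃}
  {x₂,x₃,x₄}  = {x₃,x₄} ∪ {x₂,x₄}
  (now 12)
Pass 3: +2 →
  {x₁}  = complement {x₂,x₃,x₄}
  {x₂}  = complement {x₁,x₃,x₄}
  (now 14)
Pass 4: 2 new —
  {x₁,x₄}  = {x₄} ∪ {x₁}
  {x₂,x₃}  = {x₃} ∪ {x₂}
  (now 16)
Pass 5: stable.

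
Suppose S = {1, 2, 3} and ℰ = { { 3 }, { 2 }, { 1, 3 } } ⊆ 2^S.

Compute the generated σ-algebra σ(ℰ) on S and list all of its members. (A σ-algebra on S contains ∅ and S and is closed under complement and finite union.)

Answer: σ(ℰ) = { ∅, { 1 }, { 2 }, { 3 }, { 1, 2 }, { 1, 3 }, { 2, 3 }, S }

Check:
Begin from { ∅, { 2 }, { 3 }, { 1, 3 }, S } (that is, ℰ plus ∅ and S).
Pass 1: 2 new —
  { 1, 2 }  = complement { 3 }
  { 2, 3 }  = { 3 } ∪ { 2 }
  [7 total]
Pass 2 adds 1:
  { 1 }  = complement { 2, 3 }
  [8 total]
Pass 3: stable.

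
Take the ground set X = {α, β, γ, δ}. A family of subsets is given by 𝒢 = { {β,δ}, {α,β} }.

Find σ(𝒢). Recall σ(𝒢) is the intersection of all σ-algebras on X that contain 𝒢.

σ(𝒢) = { ∅, {α}, {β}, {γ}, {δ}, {α,β}, {α,γ}, {α,δ}, {β,γ}, {β,δ}, {γ,δ}, {α,β,γ}, {α,β,δ}, {α,γ,δ}, {β,γ,δ}, X }

Working:
Start: 𝒢 ∪ {∅, X} = { ∅, {α,β}, {β,δ}, X }.
Step 1 adds 3:
  {α,γ}  = ᶜ of {β,δ}
  {γ,δ}  = ᶜ of {α,β}
  {α,β,δ}  = {α,β} ∪ {β,δ}
Step 2: 4 new —
  {γ}  = ᶜ of {α,β,δ}
  {α,β,γ}  = {α,β} ∪ {α,γ}
  {α,γ,δ}  = {γ,δ} ∪ {α,γ}
  {β,γ,δ}  = {γ,δ} ∪ {β,δ}
Step 3: +3 →
  {α}  = ᶜ of {β,γ,δ}
  {β}  = ᶜ of {α,γ,δ}
  {δ}  = ᶜ of {α,β,γ}
Step 4: +2 →
  {α,δ}  = {δ} ∪ {α}
  {β,γ}  = {γ} ∪ {β}
Step 5 adds nothing — fixpoint reached.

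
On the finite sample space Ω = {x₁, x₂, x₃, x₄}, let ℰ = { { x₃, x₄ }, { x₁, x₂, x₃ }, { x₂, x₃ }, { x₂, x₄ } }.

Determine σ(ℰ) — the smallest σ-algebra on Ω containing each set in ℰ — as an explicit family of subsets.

Initial family (6 sets): { {  }, { x₂, x₃ }, { x₂, x₄ }, { x₃, x₄ }, { x₁, x₂, x₃ }, Ω }.
Round 1: 5 new —
  { x₄ }  = complement { x₁, x₂, x₃ }
  { x₁, x₂ }  = complement { x₃, x₄ }
  { x₁, x₃ }  = complement { x₂, x₄ }
  { x₁, x₄ }  = complement { x₂, x₃ }
  { x₂, x₃, x₄ }  = { x₃, x₄ } ∪ { x₂, x₃ }
  — 11 sets.
Round 2: 3 new —
  { x₁ }  = complement { x₂, x₃, x₄ }
  { x₁, x₂, x₄ }  = { x₁, x₂ } ∪ { x₁, x₄ }
  { x₁, x₃, x₄ }  = { x₃, x₄ } ∪ { x₁, x₄ }
  — 14 sets.
Round 3 (2 new):
  { x₂ }  = complement { x₁, x₃, x₄ }
  { x₃ }  = complement { x₁, x₂, x₄ }
  — 16 sets.
Round 4: already closed under ᶜ and ∪.

|σ(ℰ)| = 16.  σ(ℰ) = { {  }, { x₁ }, { x₂ }, { x₃ }, { x₄ }, { x₁, x₂ }, { x₁, x₃ }, { x₁, x₄ }, { x₂, x₃ }, { x₂, x₄ }, { x₃, x₄ }, { x₁, x₂, x₃ }, { x₁, x₂, x₄ }, { x₁, x₃, x₄ }, { x₂, x₃, x₄ }, Ω }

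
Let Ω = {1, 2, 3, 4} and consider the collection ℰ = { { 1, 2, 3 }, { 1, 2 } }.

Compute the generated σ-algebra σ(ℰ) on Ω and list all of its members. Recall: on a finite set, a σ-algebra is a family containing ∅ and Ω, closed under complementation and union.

Initial family (4 sets): { {}, { 1, 2 }, { 1, 2, 3 }, Ω }.
Pass 1: 2 new —
  { 4 }  = ᶜ of { 1, 2, 3 }
  { 3, 4 }  = ᶜ of { 1, 2 }
  — 6 sets.
Pass 2. New:
  { 1, 2, 4 }  = { 1, 2 } ∪ { 4 }
  — 7 sets.
Pass 3: +1 →
  { 3 }  = ᶜ of { 1, 2, 4 }
  — 8 sets.
Pass 4: already closed under ᶜ and ∪.

σ(ℰ) = { {}, { 3 }, { 4 }, { 1, 2 }, { 3, 4 }, { 1, 2, 3 }, { 1, 2, 4 }, Ω }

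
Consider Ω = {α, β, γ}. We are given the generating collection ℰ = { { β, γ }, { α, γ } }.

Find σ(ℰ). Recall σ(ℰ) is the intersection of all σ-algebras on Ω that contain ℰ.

Take S₀ = ℰ ∪ {∅, Ω} = { ∅, { α, γ }, { β, γ }, Ω }.
Round 1 adds 2:
  { α }  = ᶜ of { β, γ }
  { β }  = ᶜ of { α, γ }
  — 6 sets.
Round 2 (1 new):
  { α, β }  = { β } ∪ { α }
  — 7 sets.
Round 3 (1 new):
  { γ }  = ᶜ of { α, β }
  — 8 sets.
After Round 4 the family is unchanged; done.

Therefore σ(ℰ) = { ∅, { α }, { β }, { γ }, { α, β }, { α, γ }, { β, γ }, Ω } (|σ(ℰ)| = 8).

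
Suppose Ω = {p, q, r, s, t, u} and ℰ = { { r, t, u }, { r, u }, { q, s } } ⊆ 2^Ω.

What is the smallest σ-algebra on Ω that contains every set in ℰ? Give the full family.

σ(ℰ) (16 sets): { {}, { p }, { t }, { p, t }, { q, s }, { r, u }, { p, q, s }, { p, r, u }, { q, s, t }, { r, t, u }, { p, q, s, t }, { p, r, t, u }, { q, r, s, u }, { p, q, r, s, u }, { q, r, s, t, u }, Ω }

Derivation:
Begin from { {}, { q, s }, { r, u }, { r, t, u }, Ω } (that is, ℰ plus ∅ and Ω).
Step 1: 5 new —
  { p, q, s }  = { r, t, u }ᶜ
  { p, q, s, t }  = { r, u }ᶜ
  { p, r, t, u }  = { q, s }ᶜ
  { q, r, s, u }  = { r, u } ∪ { q, s }
  { q, r, s, t, u }  = { r, t, u } ∪ { q, s }
  |family| = 10
Step 2 (3 new):
  { p }  = { q, r, s, t, u }ᶜ
  { p, t }  = { q, r, s, u }ᶜ
  { p, q, r, s, u }  = { p, q, s } ∪ { q, r, s, u }
  |family| = 13
Step 3 (2 new):
  { t }  = { p, q, r, s, u }ᶜ
  { p, r, u }  = { r, u } ∪ { p }
  |family| = 15
Step 4: +1 →
  { q, s, t }  = { p, r, u }ᶜ
  |family| = 16
Step 5: stable.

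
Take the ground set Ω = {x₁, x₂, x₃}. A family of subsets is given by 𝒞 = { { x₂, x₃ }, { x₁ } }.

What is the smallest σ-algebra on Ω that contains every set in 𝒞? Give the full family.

σ(𝒞) = { ∅, { x₁ }, { x₂, x₃ }, Ω }

Derivation:
Seed the family with 𝒞 together with ∅ and Ω: { ∅, { x₁ }, { x₂, x₃ }, Ω }.
Iteration 1: already closed under ᶜ and ∪.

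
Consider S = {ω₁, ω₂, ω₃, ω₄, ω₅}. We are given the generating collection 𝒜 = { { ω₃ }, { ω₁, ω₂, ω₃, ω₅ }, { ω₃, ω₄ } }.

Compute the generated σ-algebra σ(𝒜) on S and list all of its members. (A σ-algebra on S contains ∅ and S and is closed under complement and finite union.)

σ(𝒜) (8 sets): { {}, { ω₃ }, { ω₄ }, { ω₃, ω₄ }, { ω₁, ω₂, ω₅ }, { ω₁, ω₂, ω₃, ω₅ }, { ω₁, ω₂, ω₄, ω₅ }, S }

Derivation:
Begin from { {}, { ω₃ }, { ω₃, ω₄ }, { ω₁, ω₂, ω₃, ω₅ }, S } (that is, 𝒜 plus ∅ and S).
Round 1 adds 3:
  { ω₄ }  = ᶜ of { ω₁, ω₂, ω₃, ω₅ }
  { ω₁, ω₂, ω₅ }  = ᶜ of { ω₃, ω₄ }
  { ω₁, ω₂, ω₄, ω₅ }  = ᶜ of { ω₃ }
  (now 8)
Round 2: no new sets; the family is a σ-algebra.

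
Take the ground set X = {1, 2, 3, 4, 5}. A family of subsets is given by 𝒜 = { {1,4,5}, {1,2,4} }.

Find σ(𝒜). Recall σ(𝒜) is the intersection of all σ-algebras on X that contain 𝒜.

Answer: σ(𝒜) = { {}, {2}, {3}, {5}, {1,4}, {2,3}, {2,5}, {3,5}, {1,2,4}, {1,3,4}, {1,4,5}, {2,3,5}, {1,2,3,4}, {1,2,4,5}, {1,3,4,5}, X }

Derivation:
Begin from { {}, {1,2,4}, {1,4,5}, X } (that is, 𝒜 plus ∅ and X).
Pass 1. New:
  {2,3}  = X∖{1,4,5}
  {3,5}  = X∖{1,2,4}
  {1,2,4,5}  = {1,2,4} ∪ {1,4,5}
  (now 7)
Pass 2. New:
  {3}  = X∖{1,2,4,5}
  {2,3,5}  = {2,3} ∪ {3,5}
  {1,2,3,4}  = {2,3} ∪ {1,2,4}
  {1,3,4,5}  = {1,4,5} ∪ {3,5}
  (now 11)
Pass 3 (3 new):
  {2}  = X∖{1,3,4,5}
  {5}  = X∖{1,2,3,4}
  {1,4}  = X∖{2,3,5}
  (now 14)
Pass 4: +2 →
  {2,5}  = {2} ∪ {5}
  {1,3,4}  = {3} ∪ {1,4}
  (now 16)
Pass 5: stable.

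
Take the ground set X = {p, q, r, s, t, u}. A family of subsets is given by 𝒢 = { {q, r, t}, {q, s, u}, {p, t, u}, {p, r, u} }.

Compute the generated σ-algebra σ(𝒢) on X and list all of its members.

Seed the family with 𝒢 together with ∅ and X: { ∅, {p, r, u}, {p, t, u}, {q, r, t}, {q, s, u}, X }.
Pass 1: 9 new —
  {p, r, t}  = X∖{q, s, u}
  {p, s, u}  = X∖{q, r, t}
  {q, r, s}  = X∖{p, t, u}
  {q, s, t}  = X∖{p, r, u}
  {p, r, t, u}  = {p, t, u} ∪ {p, r, u}
  {p, q, r, s, u}  = {q, s, u} ∪ {p, r, u}
  {p, q, r, t, u}  = {q, r, t} ∪ {p, t, u}
  {p, q, s, t, u}  = {q, s, u} ∪ {p, t, u}
  {q, r, s, t, u}  = {q, s, u} ∪ {q, r, t}
  |family| = 15
Pass 2. New:
  {p}  = X∖{q, r, s, t, u}
  {r}  = X∖{p, q, s, t, u}
  {s}  = X∖{p, q, r, t, u}
  {t}  = X∖{p, q, r, s, u}
  {q, s}  = X∖{p, r, t, u}
  {p, q, r, t}  = {p, r, t} ∪ {q, r, t}
  {p, q, s, u}  = {q, s, u} ∪ {p, s, u}
  {p, r, s, u}  = {p, r, u} ∪ {p, s, u}
  {p, s, t, u}  = {p, s, u} ∪ {p, t, u}
  {q, r, s, t}  = {q, r, s} ∪ {q, r, t}
  {q, r, s, u}  = {q, s, u} ∪ {q, r, s}
  {q, s, t, u}  = {q, s, u} ∪ {q, s, t}
  {p, q, r, s, t}  = {q, r, s} ∪ {p, r, t}
  {p, r, s, t, u}  = {p, r, t, u} ∪ {p, s, u}
  |family| = 29
Pass 3 (16 new):
  {q}  = X∖{p, r, s, t, u}
  {u}  = X∖{p, q, r, s, t}
  {p, r}  = X∖{q, s, t, u}
  {p, s}  = {s} ∪ {p}
  {p, t}  = X∖{q, r, s, u}
  {p, u}  = X∖{q, r, s, t}
  {q, r}  = X∖{p, s, t, u}
  {q, t}  = X∖{p, r, s, u}
  {r, s}  = {r} ∪ {s}
  {r, t}  = X∖{p, q, s, u}
  {s, t}  = {t} ∪ {s}
  {s, u}  = X∖{p, q, r, t}
  {p, q, s}  = {q, s} ∪ {p}
  {p, q, r, s}  = {q, r, s} ∪ {p}
  {p, q, s, t}  = {q, s, t} ∪ {p}
  {p, r, s, t}  = {p, r, t} ∪ {s}
  |family| = 45
Pass 4 adds 19:
  {p, q}  = {q} ∪ {p}
  {q, u}  = X∖{p, r, s, t}
  {r, u}  = X∖{p, q, s, t}
  {t, u}  = X∖{p, q, r, s}
  {p, q, r}  = {q} ∪ {p, r}
  {p, q, t}  = {q} ∪ {p, t}
  {p, q, u}  = {p, u} ∪ {q}
  {p, r, s}  = {r, s} ∪ {p, r}
  {p, s, t}  = {s, t} ∪ {p}
  {q, r, u}  = {q, r} ∪ {u}
  {q, t, u}  = {q, t} ∪ {u}
  {r, s, t}  = {r, s} ∪ {s, t}
  {r, s, u}  = {r, s} ∪ {s, u}
  {r, t, u}  = X∖{p, q, s}
  {s, t, u}  = {s, t} ∪ {s, u}
  {p, q, r, u}  = X∖{s, t}
  {p, q, t, u}  = X∖{r, s}
  {q, r, t, u}  = X∖{p, s}
  {r, s, t, u}  = {r, t} ∪ {s, u}
  |family| = 64
Pass 5 adds nothing — fixpoint reached.

Hence σ(𝒢) has 64 members: { ∅, {p}, {q}, {r}, {s}, {t}, {u}, {p, q}, {p, r}, {p, s}, {p, t}, {p, u}, {q, r}, {q, s}, {q, t}, {q, u}, {r, s}, {r, t}, {r, u}, {s, t}, {s, u}, {t, u}, {p, q, r}, {p, q, s}, {p, q, t}, {p, q, u}, {p, r, s}, {p, r, t}, {p, r, u}, {p, s, t}, {p, s, u}, {p, t, u}, {q, r, s}, {q, r, t}, {q, r, u}, {q, s, t}, {q, s, u}, {q, t, u}, {r, s, t}, {r, s, u}, {r, t, u}, {s, t, u}, {p, q, r, s}, {p, q, r, t}, {p, q, r, u}, {p, q, s, t}, {p, q, s, u}, {p, q, t, u}, {p, r, s, t}, {p, r, s, u}, {p, r, t, u}, {p, s, t, u}, {q, r, s, t}, {q, r, s, u}, {q, r, t, u}, {q, s, t, u}, {r, s, t, u}, {p, q, r, s, t}, {p, q, r, s, u}, {p, q, r, t, u}, {p, q, s, t, u}, {p, r, s, t, u}, {q, r, s, t, u}, X }.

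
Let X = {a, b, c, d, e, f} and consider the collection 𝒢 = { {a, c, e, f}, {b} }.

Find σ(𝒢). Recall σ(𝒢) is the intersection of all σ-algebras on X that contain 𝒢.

Initial family (4 sets): { {}, {b}, {a, c, e, f}, X }.
Step 1 (3 new):
  {b, d}  = ᶜ of {a, c, e, f}
  {a, b, c, e, f}  = {b} ∪ {a, c, e, f}
  {a, c, d, e, f}  = ᶜ of {b}
  (now 7)
Step 2 (1 new):
  {d}  = ᶜ of {a, b, c, e, f}
  (now 8)
Step 3: stable.

Hence σ(𝒢) has 8 members: { {}, {b}, {d}, {b, d}, {a, c, e, f}, {a, b, c, e, f}, {a, c, d, e, f}, X }.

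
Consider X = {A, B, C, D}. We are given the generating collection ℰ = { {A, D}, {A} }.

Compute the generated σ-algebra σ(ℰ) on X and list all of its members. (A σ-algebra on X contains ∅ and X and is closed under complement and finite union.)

σ(ℰ) (8 sets): { ∅, {A}, {D}, {A, D}, {B, C}, {A, B, C}, {B, C, D}, X }

Working:
Initial family (4 sets): { ∅, {A}, {A, D}, X }.
Iteration 1 adds 2:
  {B, C}  = {A, D}ᶜ
  {B, C, D}  = {A}ᶜ
  |family| = 6
Iteration 2 (1 new):
  {A, B, C}  = {B, C} ∪ {A}
  |family| = 7
Iteration 3: 1 new —
  {D}  = {A, B, C}ᶜ
  |family| = 8
Iteration 4: closed — nothing new.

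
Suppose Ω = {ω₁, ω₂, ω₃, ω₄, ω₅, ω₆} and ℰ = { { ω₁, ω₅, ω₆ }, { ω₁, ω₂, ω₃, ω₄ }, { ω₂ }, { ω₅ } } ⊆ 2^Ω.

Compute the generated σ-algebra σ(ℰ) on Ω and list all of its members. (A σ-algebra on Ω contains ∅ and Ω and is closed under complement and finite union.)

Begin from { ∅, { ω₂ }, { ω₅ }, { ω₁, ω₅, ω₆ }, { ω₁, ω₂, ω₃, ω₄ }, Ω } (that is, ℰ plus ∅ and Ω).
Step 1: +7 →
  { ω₂, ω₅ }  = { ω₂ } ∪ { ω₅ }
  { ω₅, ω₆ }  = { ω₁, ω₂, ω₃, ω₄ }ᶜ
  { ω₂, ω₃, ω₄ }  = { ω₁, ω₅, ω₆ }ᶜ
  { ω₁, ω₂, ω₅, ω₆ }  = { ω₁, ω₅, ω₆ } ∪ { ω₂ }
  { ω₁, ω₂, ω₃, ω₄, ω₅ }  = { ω₁, ω₂, ω₃, ω₄ } ∪ { ω₅ }
  { ω₁, ω₂, ω₃, ω₄, ω₆ }  = { ω₅ }ᶜ
  { ω₁, ω₃, ω₄, ω₅, ω₆ }  = { ω₂ }ᶜ
  [13 total]
Step 2. New:
  { ω₆ }  = { ω₁, ω₂, ω₃, ω₄, ω₅ }ᶜ
  { ω₃, ω₄ }  = { ω₁, ω₂, ω₅, ω₆ }ᶜ
  { ω₂, ω₅, ω₆ }  = { ω₂, ω₅ } ∪ { ω₅, ω₆ }
  { ω₁, ω₃, ω₄, ω₆ }  = { ω₂, ω₅ }ᶜ
  { ω₂, ω₃, ω₄, ω₅ }  = { ω₂, ω₅ } ∪ { ω₂, ω₃, ω₄ }
  { ω₂, ω₃, ω₄, ω₅, ω₆ }  = { ω₂, ω₃, ω₄ } ∪ { ω₅, ω₆ }
  [19 total]
Step 3 (8 new):
  { ω₁ }  = { ω₂, ω₃, ω₄, ω₅, ω₆ }ᶜ
  { ω₁, ω₆ }  = { ω₂, ω₃, ω₄, ω₅ }ᶜ
  { ω₂, ω₆ }  = { ω₂ } ∪ { ω₆ }
  { ω₁, ω₃, ω₄ }  = { ω₂, ω₅, ω₆ }ᶜ
  { ω₃, ω₄, ω₅ }  = { ω₃, ω₄ } ∪ { ω₅ }
  { ω₃, ω₄, ω₆ }  = { ω₃, ω₄ } ∪ { ω₆ }
  { ω₂, ω₃, ω₄, ω₆ }  = { ω₂, ω₃, ω₄ } ∪ { ω₆ }
  { ω₃, ω₄, ω₅, ω₆ }  = { ω₃, ω₄ } ∪ { ω₅, ω₆ }
  [27 total]
Step 4: +5 →
  { ω₁, ω₂ }  = { ω₃, ω₄, ω₅, ω₆ }ᶜ
  { ω₁, ω₅ }  = { ω₂, ω₃, ω₄, ω₆ }ᶜ
  { ω₁, ω₂, ω₅ }  = { ω₃, ω₄, ω₆ }ᶜ
  { ω₁, ω₂, ω₆ }  = { ω₃, ω₄, ω₅ }ᶜ
  { ω₁, ω₃, ω₄, ω₅ }  = { ω₂, ω₆ }ᶜ
  [32 total]
Step 5: stable.

σ(ℰ) = { ∅, { ω₁ }, { ω₂ }, { ω₅ }, { ω₆ }, { ω₁, ω₂ }, { ω₁, ω₅ }, { ω₁, ω₆ }, { ω₂, ω₅ }, { ω₂, ω₆ }, { ω₃, ω₄ }, { ω₅, ω₆ }, { ω₁, ω₂, ω₅ }, { ω₁, ω₂, ω₆ }, { ω₁, ω₃, ω₄ }, { ω₁, ω₅, ω₆ }, { ω₂, ω₃, ω₄ }, { ω₂, ω₅, ω₆ }, { ω₃, ω₄, ω₅ }, { ω₃, ω₄, ω₆ }, { ω₁, ω₂, ω₃, ω₄ }, { ω₁, ω₂, ω₅, ω₆ }, { ω₁, ω₃, ω₄, ω₅ }, { ω₁, ω₃, ω₄, ω₆ }, { ω₂, ω₃, ω₄, ω₅ }, { ω₂, ω₃, ω₄, ω₆ }, { ω₃, ω₄, ω₅, ω₆ }, { ω₁, ω₂, ω₃, ω₄, ω₅ }, { ω₁, ω₂, ω₃, ω₄, ω₆ }, { ω₁, ω₃, ω₄, ω₅, ω₆ }, { ω₂, ω₃, ω₄, ω₅, ω₆ }, Ω }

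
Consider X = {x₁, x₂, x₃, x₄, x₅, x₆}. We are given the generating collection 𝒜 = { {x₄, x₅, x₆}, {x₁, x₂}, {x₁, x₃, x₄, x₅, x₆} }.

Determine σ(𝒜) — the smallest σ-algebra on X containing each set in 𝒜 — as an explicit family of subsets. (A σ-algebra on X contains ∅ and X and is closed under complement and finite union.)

|σ(𝒜)| = 16.  σ(𝒜) = { ∅, {x₁}, {x₂}, {x₃}, {x₁, x₂}, {x₁, x₃}, {x₂, x₃}, {x₁, x₂, x₃}, {x₄, x₅, x₆}, {x₁, x₄, x₅, x₆}, {x₂, x₄, x₅, x₆}, {x₃, x₄, x₅, x₆}, {x₁, x₂, x₄, x₅, x₆}, {x₁, x₃, x₄, x₅, x₆}, {x₂, x₃, x₄, x₅, x₆}, X }

Derivation:
Begin from { ∅, {x₁, x₂}, {x₄, x₅, x₆}, {x₁, x₃, x₄, x₅, x₆}, X } (that is, 𝒜 plus ∅ and X).
Step 1 adds 4:
  {x₂}  = complement {x₁, x₃, x₄, x₅, x₆}
  {x₁, x₂, x₃}  = complement {x₄, x₅, x₆}
  {x₃, x₄, x₅, x₆}  = complement {x₁, x₂}
  {x₁, x₂, x₄, x₅, x₆}  = {x₁, x₂} ∪ {x₄, x₅, x₆}
Step 2 adds 3:
  {x₃}  = complement {x₁, x₂, x₄, x₅, x₆}
  {x₂, x₄, x₅, x₆}  = {x₂} ∪ {x₄, x₅, x₆}
  {x₂, x₃, x₄, x₅, x₆}  = {x₃, x₄, x₅, x₆} ∪ {x₂}
Step 3. New:
  {x₁}  = complement {x₂, x₃, x₄, x₅, x₆}
  {x₁, x₃}  = complement {x₂, x₄, x₅, x₆}
  {x₂, x₃}  = {x₃} ∪ {x₂}
Step 4 (1 new):
  {x₁, x₄, x₅, x₆}  = complement {x₂, x₃}
Step 5 adds nothing — fixpoint reached.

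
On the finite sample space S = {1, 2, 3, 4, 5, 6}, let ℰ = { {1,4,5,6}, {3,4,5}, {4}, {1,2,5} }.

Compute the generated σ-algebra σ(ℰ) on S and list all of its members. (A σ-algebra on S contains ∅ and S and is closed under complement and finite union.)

σ(ℰ) (64 sets): { ∅, {1}, {2}, {3}, {4}, {5}, {6}, {1,2}, {1,3}, {1,4}, {1,5}, {1,6}, {2,3}, {2,4}, {2,5}, {2,6}, {3,4}, {3,5}, {3,6}, {4,5}, {4,6}, {5,6}, {1,2,3}, {1,2,4}, {1,2,5}, {1,2,6}, {1,3,4}, {1,3,5}, {1,3,6}, {1,4,5}, {1,4,6}, {1,5,6}, {2,3,4}, {2,3,5}, {2,3,6}, {2,4,5}, {2,4,6}, {2,5,6}, {3,4,5}, {3,4,6}, {3,5,6}, {4,5,6}, {1,2,3,4}, {1,2,3,5}, {1,2,3,6}, {1,2,4,5}, {1,2,4,6}, {1,2,5,6}, {1,3,4,5}, {1,3,4,6}, {1,3,5,6}, {1,4,5,6}, {2,3,4,5}, {2,3,4,6}, {2,3,5,6}, {2,4,5,6}, {3,4,5,6}, {1,2,3,4,5}, {1,2,3,4,6}, {1,2,3,5,6}, {1,2,4,5,6}, {1,3,4,5,6}, {2,3,4,5,6}, S }

Check:
Seed the family with ℰ together with ∅ and S: { ∅, {4}, {1,2,5}, {3,4,5}, {1,4,5,6}, S }.
Round 1. New:
  {2,3}  = S∖{1,4,5,6}
  {1,2,6}  = S∖{3,4,5}
  {3,4,6}  = S∖{1,2,5}
  {1,2,4,5}  = {1,2,5} ∪ {4}
  {1,2,3,4,5}  = {1,2,5} ∪ {3,4,5}
  {1,2,3,5,6}  = S∖{4}
  {1,2,4,5,6}  = {1,2,5} ∪ {1,4,5,6}
  {1,3,4,5,6}  = {3,4,5} ∪ {1,4,5,6}
Round 2. New:
  {2}  = S∖{1,3,4,5,6}
  {3}  = S∖{1,2,4,5,6}
  {6}  = S∖{1,2,3,4,5}
  {3,6}  = S∖{1,2,4,5}
  {2,3,4}  = {2,3} ∪ {4}
  {1,2,3,5}  = {1,2,5} ∪ {2,3}
  {1,2,3,6}  = {2,3} ∪ {1,2,6}
  {1,2,4,6}  = {4} ∪ {1,2,6}
  {1,2,5,6}  = {1,2,5} ∪ {1,2,6}
  {2,3,4,5}  = {3,4,5} ∪ {2,3}
  {2,3,4,6}  = {2,3} ∪ {3,4,6}
  {3,4,5,6}  = {3,4,5} ∪ {3,4,6}
  {1,2,3,4,6}  = {3,4,6} ∪ {1,2,6}
Round 3 (13 new):
  {5}  = S∖{1,2,3,4,6}
  {1,2}  = S∖{3,4,5,6}
  {1,5}  = S∖{2,3,4,6}
  {1,6}  = S∖{2,3,4,5}
  {2,4}  = {2} ∪ {4}
  {2,6}  = {2} ∪ {6}
  {3,4}  = S∖{1,2,5,6}
  {3,5}  = S∖{1,2,4,6}
  {4,5}  = S∖{1,2,3,6}
  {4,6}  = S∖{1,2,3,5}
  {1,5,6}  = S∖{2,3,4}
  {2,3,6}  = {2} ∪ {3,6}
  {2,3,4,5,6}  = {3,4,5} ∪ {2,3,4,6}
Round 4. New:
  {1}  = S∖{2,3,4,5,6}
  {2,5}  = {2} ∪ {5}
  {5,6}  = {6} ∪ {5}
  {1,2,3}  = {1,2} ∪ {3}
  {1,2,4}  = {1,2} ∪ {4}
  {1,3,5}  = {3,5} ∪ {1,5}
  {1,3,6}  = {1,6} ∪ {3}
  {1,4,5}  = S∖{2,3,6}
  {1,4,6}  = {1,6} ∪ {4}
  {2,3,5}  = {2} ∪ {3,5}
  {2,4,5}  = {2} ∪ {4,5}
  {2,4,6}  = {2} ∪ {4,6}
  {2,5,6}  = {2,6} ∪ {5}
  {3,5,6}  = {3,5} ∪ {3,6}
  {4,5,6}  = {4,5} ∪ {4,6}
  {1,2,3,4}  = {3,4} ∪ {1,2}
  {1,3,4,5}  = S∖{2,6}
  {1,3,4,6}  = {3,4} ∪ {1,6}
  {1,3,5,6}  = S∖{2,4}
  {2,3,5,6}  = {3,5} ∪ {2,3,6}
  {2,4,5,6}  = {4,5} ∪ {2,6}
Round 5 adds 3:
  {1,3}  = S∖{2,4,5,6}
  {1,4}  = S∖{2,3,5,6}
  {1,3,4}  = S∖{2,5,6}
Round 6: already closed under ᶜ and ∪.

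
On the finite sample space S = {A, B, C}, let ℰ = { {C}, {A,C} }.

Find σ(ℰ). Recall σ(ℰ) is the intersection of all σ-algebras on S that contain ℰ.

σ(ℰ) = { ∅, {A}, {B}, {C}, {A,B}, {A,C}, {B,C}, S }

Check:
Initial family (4 sets): { ∅, {C}, {A,C}, S }.
Iteration 1: 2 new —
  {B}  = ᶜ of {A,C}
  {A,B}  = ᶜ of {C}
  |family| = 6
Iteration 2 (1 new):
  {B,C}  = {C} ∪ {B}
  |family| = 7
Iteration 3. New:
  {A}  = ᶜ of {B,C}
  |family| = 8
Iteration 4: closed — nothing new.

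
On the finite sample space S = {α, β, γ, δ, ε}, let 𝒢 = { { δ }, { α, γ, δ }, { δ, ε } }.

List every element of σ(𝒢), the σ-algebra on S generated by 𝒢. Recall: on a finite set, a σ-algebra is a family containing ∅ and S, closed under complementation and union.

σ(𝒢) (16 sets): { ∅, { β }, { δ }, { ε }, { α, γ }, { β, δ }, { β, ε }, { δ, ε }, { α, β, γ }, { α, γ, δ }, { α, γ, ε }, { β, δ, ε }, { α, β, γ, δ }, { α, β, γ, ε }, { α, γ, δ, ε }, S }

Working:
Start: 𝒢 ∪ {∅, S} = { ∅, { δ }, { δ, ε }, { α, γ, δ }, S }.
Iteration 1: 4 new —
  { β, ε }  = complement { α, γ, δ }
  { α, β, γ }  = complement { δ, ε }
  { α, β, γ, ε }  = complement { δ }
  { α, γ, δ, ε }  = { δ, ε } ∪ { α, γ, δ }
  — 9 sets.
Iteration 2: +3 →
  { β }  = complement { α, γ, δ, ε }
  { β, δ, ε }  = { β, ε } ∪ { δ, ε }
  { α, β, γ, δ }  = { α, β, γ } ∪ { α, γ, δ }
  — 12 sets.
Iteration 3. New:
  { ε }  = complement { α, β, γ, δ }
  { α, γ }  = complement { β, δ, ε }
  { β, δ }  = { δ } ∪ { β }
  — 15 sets.
Iteration 4. New:
  { α, γ, ε }  = complement { β, δ }
  — 16 sets.
Iteration 5: already closed under ᶜ and ∪.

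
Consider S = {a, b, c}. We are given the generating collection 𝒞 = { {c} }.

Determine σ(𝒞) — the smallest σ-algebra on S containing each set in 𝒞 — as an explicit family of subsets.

Initial family (3 sets): { {}, {c}, S }.
Round 1. New:
  {a,b}  = {c}ᶜ
  [4 total]
After Round 2 the family is unchanged; done.

Hence σ(𝒞) has 4 members: { {}, {c}, {a,b}, S }.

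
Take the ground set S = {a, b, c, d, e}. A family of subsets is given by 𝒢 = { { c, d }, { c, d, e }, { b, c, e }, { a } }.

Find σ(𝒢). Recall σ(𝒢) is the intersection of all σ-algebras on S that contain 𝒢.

Seed the family with 𝒢 together with ∅ and S: { {  }, { a }, { c, d }, { b, c, e }, { c, d, e }, S }.
Round 1: +7 →
  { a, b }  = complement { c, d, e }
  { a, d }  = complement { b, c, e }
  { a, b, e }  = complement { c, d }
  { a, c, d }  = { c, d } ∪ { a }
  { a, b, c, e }  = { b, c, e } ∪ { a }
  { a, c, d, e }  = { c, d, e } ∪ { a }
  { b, c, d, e }  = complement { a }
  [13 total]
Round 2 adds 6:
  { b }  = complement { a, c, d, e }
  { d }  = complement { a, b, c, e }
  { b, e }  = complement { a, c, d }
  { a, b, d }  = { a, b } ∪ { a, d }
  { a, b, c, d }  = { c, d } ∪ { a, b }
  { a, b, d, e }  = { a, b, e } ∪ { a, d }
  [19 total]
Round 3: +6 →
  { c }  = complement { a, b, d, e }
  { e }  = complement { a, b, c, d }
  { b, d }  = { b } ∪ { d }
  { c, e }  = complement { a, b, d }
  { b, c, d }  = { c, d } ∪ { b }
  { b, d, e }  = { b, e } ∪ { d }
  [25 total]
Round 4: +7 →
  { a, c }  = complement { b, d, e }
  { a, e }  = complement { b, c, d }
  { b, c }  = { b } ∪ { c }
  { d, e }  = { e } ∪ { d }
  { a, b, c }  = { a, b } ∪ { c }
  { a, c, e }  = complement { b, d }
  { a, d, e }  = { e } ∪ { a, d }
  [32 total]
Round 5: no new sets; the family is a σ-algebra.

Therefore σ(𝒢) = { {  }, { a }, { b }, { c }, { d }, { e }, { a, b }, { a, c }, { a, d }, { a, e }, { b, c }, { b, d }, { b, e }, { c, d }, { c, e }, { d, e }, { a, b, c }, { a, b, d }, { a, b, e }, { a, c, d }, { a, c, e }, { a, d, e }, { b, c, d }, { b, c, e }, { b, d, e }, { c, d, e }, { a, b, c, d }, { a, b, c, e }, { a, b, d, e }, { a, c, d, e }, { b, c, d, e }, S } (|σ(𝒢)| = 32).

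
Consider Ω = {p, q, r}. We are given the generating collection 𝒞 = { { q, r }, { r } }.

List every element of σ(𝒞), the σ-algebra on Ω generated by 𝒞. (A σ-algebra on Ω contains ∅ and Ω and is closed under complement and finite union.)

Start: 𝒞 ∪ {∅, Ω} = { {}, { r }, { q, r }, Ω }.
Pass 1 (2 new):
  { p }  = complement { q, r }
  { p, q }  = complement { r }
Pass 2. New:
  { p, r }  = { r } ∪ { p }
Pass 3 (1 new):
  { q }  = complement { p, r }
Pass 4 adds nothing — fixpoint reached.

Therefore σ(𝒞) = { {}, { p }, { q }, { r }, { p, q }, { p, r }, { q, r }, Ω } (|σ(𝒞)| = 8).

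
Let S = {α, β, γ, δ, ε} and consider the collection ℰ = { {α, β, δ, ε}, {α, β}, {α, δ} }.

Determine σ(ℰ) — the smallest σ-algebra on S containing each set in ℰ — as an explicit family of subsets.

σ(ℰ) (32 sets): { ∅, {α}, {β}, {γ}, {δ}, {ε}, {α, β}, {α, γ}, {α, δ}, {α, ε}, {β, γ}, {β, δ}, {β, ε}, {γ, δ}, {γ, ε}, {δ, ε}, {α, β, γ}, {α, β, δ}, {α, β, ε}, {α, γ, δ}, {α, γ, ε}, {α, δ, ε}, {β, γ, δ}, {β, γ, ε}, {β, δ, ε}, {γ, δ, ε}, {α, β, γ, δ}, {α, β, γ, ε}, {α, β, δ, ε}, {α, γ, δ, ε}, {β, γ, δ, ε}, S }

Working:
Begin from { ∅, {α, β}, {α, δ}, {α, β, δ, ε}, S } (that is, ℰ plus ∅ and S).
Iteration 1. New:
  {γ}  = S∖{α, β, δ, ε}
  {α, β, δ}  = {α, δ} ∪ {α, β}
  {β, γ, ε}  = S∖{α, δ}
  {γ, δ, ε}  = S∖{α, β}
  (now 9)
Iteration 2 adds 7:
  {γ, ε}  = S∖{α, β, δ}
  {α, β, γ}  = {α, β} ∪ {γ}
  {α, γ, δ}  = {γ} ∪ {α, δ}
  {α, β, γ, δ}  = {α, β, δ} ∪ {γ}
  {α, β, γ, ε}  = {α, β} ∪ {β, γ, ε}
  {α, γ, δ, ε}  = {γ, δ, ε} ∪ {α, δ}
  {β, γ, δ, ε}  = {γ, δ, ε} ∪ {β, γ, ε}
  (now 16)
Iteration 3 adds 6:
  {α}  = S∖{β, γ, δ, ε}
  {β}  = S∖{α, γ, δ, ε}
  {δ}  = S∖{α, β, γ, ε}
  {ε}  = S∖{α, β, γ, δ}
  {β, ε}  = S∖{α, γ, δ}
  {δ, ε}  = S∖{α, β, γ}
  (now 22)
Iteration 4: +9 →
  {α, γ}  = {γ} ∪ {α}
  {α, ε}  = {ε} ∪ {α}
  {β, γ}  = {β} ∪ {γ}
  {β, δ}  = {β} ∪ {δ}
  {γ, δ}  = {γ} ∪ {δ}
  {α, β, ε}  = {β, ε} ∪ {α, β}
  {α, γ, ε}  = {γ, ε} ∪ {α}
  {α, δ, ε}  = {ε} ∪ {α, δ}
  {β, δ, ε}  = {β, ε} ∪ {δ, ε}
  (now 31)
Iteration 5: +1 →
  {β, γ, δ}  = S∖{α, ε}
  (now 32)
Iteration 6: already closed under ᶜ and ∪.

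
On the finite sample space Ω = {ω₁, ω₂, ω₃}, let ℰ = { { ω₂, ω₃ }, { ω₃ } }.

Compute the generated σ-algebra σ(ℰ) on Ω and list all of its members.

Seed the family with ℰ together with ∅ and Ω: { {  }, { ω₃ }, { ω₂, ω₃ }, Ω }.
Round 1 (2 new):
  { ω₁ }  = complement { ω₂, ω₃ }
  { ω₁, ω₂ }  = complement { ω₃ }
Round 2: 1 new —
  { ω₁, ω₃ }  = { ω₃ } ∪ { ω₁ }
Round 3. New:
  { ω₂ }  = complement { ω₁, ω₃ }
Round 4: stable.

Hence σ(ℰ) has 8 members: { {  }, { ω₁ }, { ω₂ }, { ω₃ }, { ω₁, ω₂ }, { ω₁, ω₃ }, { ω₂, ω₃ }, Ω }.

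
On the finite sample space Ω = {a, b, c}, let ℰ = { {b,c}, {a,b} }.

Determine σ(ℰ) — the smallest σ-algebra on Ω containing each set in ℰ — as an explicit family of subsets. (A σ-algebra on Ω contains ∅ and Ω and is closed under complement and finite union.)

Take S₀ = ℰ ∪ {∅, Ω} = { ∅, {a,b}, {b,c}, Ω }.
Step 1: 2 new —
  {a}  = ᶜ of {b,c}
  {c}  = ᶜ of {a,b}
  (now 6)
Step 2. New:
  {a,c}  = {c} ∪ {a}
  (now 7)
Step 3. New:
  {b}  = ᶜ of {a,c}
  (now 8)
Step 4: no new sets; the family is a σ-algebra.

|σ(ℰ)| = 8.  σ(ℰ) = { ∅, {a}, {b}, {c}, {a,b}, {a,c}, {b,c}, Ω }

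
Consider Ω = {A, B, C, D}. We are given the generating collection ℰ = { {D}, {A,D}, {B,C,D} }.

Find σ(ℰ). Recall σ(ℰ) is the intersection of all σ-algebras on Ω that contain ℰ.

Seed the family with ℰ together with ∅ and Ω: { {}, {D}, {A,D}, {B,C,D}, Ω }.
Pass 1: +3 →
  {A}  = complement {B,C,D}
  {B,C}  = complement {A,D}
  {A,B,C}  = complement {D}
Pass 2: no new sets; the family is a σ-algebra.

Therefore σ(ℰ) = { {}, {A}, {D}, {A,D}, {B,C}, {A,B,C}, {B,C,D}, Ω } (|σ(ℰ)| = 8).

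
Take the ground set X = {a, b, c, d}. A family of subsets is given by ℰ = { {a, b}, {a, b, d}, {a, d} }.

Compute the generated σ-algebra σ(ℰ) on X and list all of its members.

Seed the family with ℰ together with ∅ and X: { {}, {a, b}, {a, d}, {a, b, d}, X }.
Pass 1 (3 new):
  {c}  = ᶜ of {a, b, d}
  {b, c}  = ᶜ of {a, d}
  {c, d}  = ᶜ of {a, b}
  |family| = 8
Pass 2 adds 3:
  {a, b, c}  = {c} ∪ {a, b}
  {a, c, d}  = {c} ∪ {a, d}
  {b, c, d}  = {c, d} ∪ {b, c}
  |family| = 11
Pass 3: 3 new —
  {a}  = ᶜ of {b, c, d}
  {b}  = ᶜ of {a, c, d}
  {d}  = ᶜ of {a, b, c}
  |family| = 14
Pass 4: 2 new —
  {a, c}  = {c} ∪ {a}
  {b, d}  = {d} ∪ {b}
  |family| = 16
After Pass 5 the family is unchanged; done.

Hence σ(ℰ) has 16 members: { {}, {a}, {b}, {c}, {d}, {a, b}, {a, c}, {a, d}, {b, c}, {b, d}, {c, d}, {a, b, c}, {a, b, d}, {a, c, d}, {b, c, d}, X }.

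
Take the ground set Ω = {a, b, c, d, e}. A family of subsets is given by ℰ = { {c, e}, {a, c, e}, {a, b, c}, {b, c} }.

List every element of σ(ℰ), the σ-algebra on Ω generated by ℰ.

|σ(ℰ)| = 32.  σ(ℰ) = { {}, {a}, {b}, {c}, {d}, {e}, {a, b}, {a, c}, {a, d}, {a, e}, {b, c}, {b, d}, {b, e}, {c, d}, {c, e}, {d, e}, {a, b, c}, {a, b, d}, {a, b, e}, {a, c, d}, {a, c, e}, {a, d, e}, {b, c, d}, {b, c, e}, {b, d, e}, {c, d, e}, {a, b, c, d}, {a, b, c, e}, {a, b, d, e}, {a, c, d, e}, {b, c, d, e}, Ω }

Check:
Seed the family with ℰ together with ∅ and Ω: { {}, {b, c}, {c, e}, {a, b, c}, {a, c, e}, Ω }.
Step 1: 6 new —
  {b, d}  = ᶜ of {a, c, e}
  {d, e}  = ᶜ of {a, b, c}
  {a, b, d}  = ᶜ of {c, e}
  {a, d, e}  = ᶜ of {b, c}
  {b, c, e}  = {b, c} ∪ {c, e}
  {a, b, c, e}  = {a, b, c} ∪ {c, e}
  |family| = 12
Step 2 adds 9:
  {d}  = ᶜ of {a, b, c, e}
  {a, d}  = ᶜ of {b, c, e}
  {b, c, d}  = {b, c} ∪ {b, d}
  {b, d, e}  = {d, e} ∪ {b, d}
  {c, d, e}  = {d, e} ∪ {c, e}
  {a, b, c, d}  = {a, b, c} ∪ {a, b, d}
  {a, b, d, e}  = {a, d, e} ∪ {a, b, d}
  {a, c, d, e}  = {a, d, e} ∪ {a, c, e}
  {b, c, d, e}  = {d, e} ∪ {b, c, e}
  |family| = 21
Step 3 (7 new):
  {a}  = ᶜ of {b, c, d, e}
  {b}  = ᶜ of {a, c, d, e}
  {c}  = ᶜ of {a, b, d, e}
  {e}  = ᶜ of {a, b, c, d}
  {a, b}  = ᶜ of {c, d, e}
  {a, c}  = ᶜ of {b, d, e}
  {a, e}  = ᶜ of {b, c, d}
  |family| = 28
Step 4: 4 new —
  {b, e}  = {b} ∪ {e}
  {c, d}  = {c} ∪ {d}
  {a, b, e}  = {a, b} ∪ {e}
  {a, c, d}  = {c} ∪ {a, d}
  |family| = 32
After Step 5 the family is unchanged; done.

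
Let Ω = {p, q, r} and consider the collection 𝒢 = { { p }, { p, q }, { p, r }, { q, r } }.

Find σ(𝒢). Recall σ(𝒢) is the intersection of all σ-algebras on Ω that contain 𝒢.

Seed the family with 𝒢 together with ∅ and Ω: { {  }, { p }, { p, q }, { p, r }, { q, r }, Ω }.
Pass 1: +2 →
  { q }  = { p, r }ᶜ
  { r }  = { p, q }ᶜ
  — 8 sets.
Pass 2: no new sets; the family is a σ-algebra.

|σ(𝒢)| = 8.  σ(𝒢) = { {  }, { p }, { q }, { r }, { p, q }, { p, r }, { q, r }, Ω }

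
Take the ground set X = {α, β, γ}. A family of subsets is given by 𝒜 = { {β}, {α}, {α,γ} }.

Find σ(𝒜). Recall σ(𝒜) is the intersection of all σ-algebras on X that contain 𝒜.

Answer: σ(𝒜) = { {}, {α}, {β}, {γ}, {α,β}, {α,γ}, {β,γ}, X }

Check:
Seed the family with 𝒜 together with ∅ and X: { {}, {α}, {β}, {α,γ}, X }.
Pass 1 (2 new):
  {α,β}  = {β} ∪ {α}
  {β,γ}  = X∖{α}
  |family| = 7
Pass 2: 1 new —
  {γ}  = X∖{α,β}
  |family| = 8
Pass 3 adds nothing — fixpoint reached.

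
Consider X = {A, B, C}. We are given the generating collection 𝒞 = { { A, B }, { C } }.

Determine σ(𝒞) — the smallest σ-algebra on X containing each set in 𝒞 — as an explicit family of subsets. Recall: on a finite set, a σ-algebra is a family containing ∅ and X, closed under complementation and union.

σ(𝒞) (4 sets): { {  }, { C }, { A, B }, X }

Check:
Start: 𝒞 ∪ {∅, X} = { {  }, { C }, { A, B }, X }.
After Round 1 the family is unchanged; done.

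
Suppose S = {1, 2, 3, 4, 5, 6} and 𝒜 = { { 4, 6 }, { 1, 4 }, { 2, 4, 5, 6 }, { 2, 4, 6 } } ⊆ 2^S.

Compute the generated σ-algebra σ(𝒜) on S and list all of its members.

|σ(𝒜)| = 64.  σ(𝒜) = { {}, { 1 }, { 2 }, { 3 }, { 4 }, { 5 }, { 6 }, { 1, 2 }, { 1, 3 }, { 1, 4 }, { 1, 5 }, { 1, 6 }, { 2, 3 }, { 2, 4 }, { 2, 5 }, { 2, 6 }, { 3, 4 }, { 3, 5 }, { 3, 6 }, { 4, 5 }, { 4, 6 }, { 5, 6 }, { 1, 2, 3 }, { 1, 2, 4 }, { 1, 2, 5 }, { 1, 2, 6 }, { 1, 3, 4 }, { 1, 3, 5 }, { 1, 3, 6 }, { 1, 4, 5 }, { 1, 4, 6 }, { 1, 5, 6 }, { 2, 3, 4 }, { 2, 3, 5 }, { 2, 3, 6 }, { 2, 4, 5 }, { 2, 4, 6 }, { 2, 5, 6 }, { 3, 4, 5 }, { 3, 4, 6 }, { 3, 5, 6 }, { 4, 5, 6 }, { 1, 2, 3, 4 }, { 1, 2, 3, 5 }, { 1, 2, 3, 6 }, { 1, 2, 4, 5 }, { 1, 2, 4, 6 }, { 1, 2, 5, 6 }, { 1, 3, 4, 5 }, { 1, 3, 4, 6 }, { 1, 3, 5, 6 }, { 1, 4, 5, 6 }, { 2, 3, 4, 5 }, { 2, 3, 4, 6 }, { 2, 3, 5, 6 }, { 2, 4, 5, 6 }, { 3, 4, 5, 6 }, { 1, 2, 3, 4, 5 }, { 1, 2, 3, 4, 6 }, { 1, 2, 3, 5, 6 }, { 1, 2, 4, 5, 6 }, { 1, 3, 4, 5, 6 }, { 2, 3, 4, 5, 6 }, S }

Working:
Initial family (6 sets): { {}, { 1, 4 }, { 4, 6 }, { 2, 4, 6 }, { 2, 4, 5, 6 }, S }.
Iteration 1: 7 new —
  { 1, 3 }  = S∖{ 2, 4, 5, 6 }
  { 1, 3, 5 }  = S∖{ 2, 4, 6 }
  { 1, 4, 6 }  = { 1, 4 } ∪ { 4, 6 }
  { 1, 2, 3, 5 }  = S∖{ 4, 6 }
  { 1, 2, 4, 6 }  = { 2, 4, 6 } ∪ { 1, 4 }
  { 2, 3, 5, 6 }  = S∖{ 1, 4 }
  { 1, 2, 4, 5, 6 }  = { 2, 4, 5, 6 } ∪ { 1, 4 }
  — 13 sets.
Iteration 2: +11 →
  { 3 }  = S∖{ 1, 2, 4, 5, 6 }
  { 3, 5 }  = S∖{ 1, 2, 4, 6 }
  { 1, 3, 4 }  = { 1, 4 } ∪ { 1, 3 }
  { 2, 3, 5 }  = S∖{ 1, 4, 6 }
  { 1, 3, 4, 5 }  = { 1, 3, 5 } ∪ { 1, 4 }
  { 1, 3, 4, 6 }  = { 1, 4, 6 } ∪ { 1, 3 }
  { 1, 2, 3, 4, 5 }  = { 1, 4 } ∪ { 1, 2, 3, 5 }
  { 1, 2, 3, 4, 6 }  = { 2, 4, 6 } ∪ { 1, 3 }
  { 1, 2, 3, 5, 6 }  = { 1, 3, 5 } ∪ { 2, 3, 5, 6 }
  { 1, 3, 4, 5, 6 }  = { 1, 3, 5 } ∪ { 1, 4, 6 }
  { 2, 3, 4, 5, 6 }  = { 2, 4, 6 } ∪ { 2, 3, 5, 6 }
  — 24 sets.
Iteration 3. New:
  { 1 }  = S∖{ 2, 3, 4, 5, 6 }
  { 2 }  = S∖{ 1, 3, 4, 5, 6 }
  { 4 }  = S∖{ 1, 2, 3, 5, 6 }
  { 5 }  = S∖{ 1, 2, 3, 4, 6 }
  { 6 }  = S∖{ 1, 2, 3, 4, 5 }
  { 2, 5 }  = S∖{ 1, 3, 4, 6 }
  { 2, 6 }  = S∖{ 1, 3, 4, 5 }
  { 2, 5, 6 }  = S∖{ 1, 3, 4 }
  { 3, 4, 6 }  = { 4, 6 } ∪ { 3 }
  { 2, 3, 4, 6 }  = { 2, 4, 6 } ∪ { 3 }
  { 3, 4, 5, 6 }  = { 3, 5 } ∪ { 4, 6 }
  — 35 sets.
Iteration 4: +27 →
  { 1, 2 }  = S∖{ 3, 4, 5, 6 }
  { 1, 5 }  = S∖{ 2, 3, 4, 6 }
  { 1, 6 }  = { 1 } ∪ { 6 }
  { 2, 3 }  = { 2 } ∪ { 3 }
  { 2, 4 }  = { 2 } ∪ { 4 }
  { 3, 4 }  = { 3 } ∪ { 4 }
  { 3, 6 }  = { 6 } ∪ { 3 }
  { 4, 5 }  = { 5 } ∪ { 4 }
  { 5, 6 }  = { 6 } ∪ { 5 }
  { 1, 2, 3 }  = { 2 } ∪ { 1, 3 }
  { 1, 2, 4 }  = { 2 } ∪ { 1, 4 }
  { 1, 2, 5 }  = S∖{ 3, 4, 6 }
  { 1, 2, 6 }  = { 1 } ∪ { 2, 6 }
  { 1, 3, 6 }  = { 6 } ∪ { 1, 3 }
  { 1, 4, 5 }  = { 5 } ∪ { 1, 4 }
  { 2, 3, 6 }  = { 2, 6 } ∪ { 3 }
  { 2, 4, 5 }  = { 2, 5 } ∪ { 4 }
  { 3, 4, 5 }  = { 3, 5 } ∪ { 4 }
  { 3, 5, 6 }  = { 6 } ∪ { 3, 5 }
  { 4, 5, 6 }  = { 5 } ∪ { 4, 6 }
  { 1, 2, 3, 4 }  = { 2 } ∪ { 1, 3, 4 }
  { 1, 2, 3, 6 }  = { 2, 6 } ∪ { 1, 3 }
  { 1, 2, 4, 5 }  = { 2, 5 } ∪ { 1, 4 }
  { 1, 2, 5, 6 }  = { 1 } ∪ { 2, 5, 6 }
  { 1, 3, 5, 6 }  = { 1, 3, 5 } ∪ { 6 }
  { 1, 4, 5, 6 }  = { 1, 4, 6 } ∪ { 5 }
  { 2, 3, 4, 5 }  = { 2, 3, 5 } ∪ { 4 }
  — 62 sets.
Iteration 5 (2 new):
  { 1, 5, 6 }  = { 5, 6 } ∪ { 1, 6 }
  { 2, 3, 4 }  = { 3, 4 } ∪ { 2 }
  — 64 sets.
Iteration 6 adds nothing — fixpoint reached.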